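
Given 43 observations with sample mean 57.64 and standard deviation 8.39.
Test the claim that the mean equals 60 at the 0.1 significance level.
One-sample t-test:
H₀: μ = 60
H₁: μ ≠ 60
df = n - 1 = 42
t = (x̄ - μ₀) / (s/√n) = (57.64 - 60) / (8.39/√43) = -1.845
p-value = 0.0722

Since p-value < α = 0.1, we reject H₀.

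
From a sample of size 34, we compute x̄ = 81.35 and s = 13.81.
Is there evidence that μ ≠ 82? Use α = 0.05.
One-sample t-test:
H₀: μ = 82
H₁: μ ≠ 82
df = n - 1 = 33
t = (x̄ - μ₀) / (s/√n) = (81.35 - 82) / (13.81/√34) = -0.274
p-value = 0.7855

Since p-value > α = 0.05, we fail to reject H₀.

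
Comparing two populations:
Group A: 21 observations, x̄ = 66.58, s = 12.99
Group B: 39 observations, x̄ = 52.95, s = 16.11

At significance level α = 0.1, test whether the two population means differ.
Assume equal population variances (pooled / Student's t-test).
Student's two-sample t-test (equal variances):
H₀: μ₁ = μ₂
H₁: μ₁ ≠ μ₂
df = n₁ + n₂ - 2 = 58
Pooled variance s_p² = [(n₁-1)s₁² + (n₂-1)s₂²] / (n₁ + n₂ - 2) = [(20)(12.99²) + (38)(16.11²)] / 58 = 228.2245
SE = √(s_p²(1/n₁ + 1/n₂)) = √(228.2245 × (1/21 + 1/39)) = 4.0890
t = (x̄₁ - x̄₂) / SE = (66.58 - 52.95) / 4.0890 = 13.63 / 4.0890 = 3.333
p-value = 0.0015

Since p-value < α = 0.1, we reject H₀.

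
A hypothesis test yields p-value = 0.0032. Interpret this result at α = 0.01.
Since p = 0.0032 < α = 0.01, reject H₀.
There is sufficient evidence to reject the null hypothesis; the result is statistically significant at the 0.01 level.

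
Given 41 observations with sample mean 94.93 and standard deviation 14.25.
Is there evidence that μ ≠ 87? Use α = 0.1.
One-sample t-test:
H₀: μ = 87
H₁: μ ≠ 87
df = n - 1 = 40
t = (x̄ - μ₀) / (s/√n) = (94.93 - 87) / (14.25/√41) = 3.563
p-value = 0.0010

Since p-value < α = 0.1, we reject H₀.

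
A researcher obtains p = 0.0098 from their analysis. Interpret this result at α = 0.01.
Since p = 0.0098 < α = 0.01, reject H₀.
There is sufficient evidence to reject the null hypothesis; the result is statistically significant at the 0.01 level.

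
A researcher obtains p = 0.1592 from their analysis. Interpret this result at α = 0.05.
Since p = 0.1592 > α = 0.05, fail to reject H₀.
There is insufficient evidence to reject the null hypothesis; the result is not statistically significant at the 0.05 level.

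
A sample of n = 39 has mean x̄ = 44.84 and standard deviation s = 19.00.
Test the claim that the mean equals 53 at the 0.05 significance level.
One-sample t-test:
H₀: μ = 53
H₁: μ ≠ 53
df = n - 1 = 38
t = (x̄ - μ₀) / (s/√n) = (44.84 - 53) / (19.00/√39) = -2.682
p-value = 0.0108

Since p-value < α = 0.05, we reject H₀.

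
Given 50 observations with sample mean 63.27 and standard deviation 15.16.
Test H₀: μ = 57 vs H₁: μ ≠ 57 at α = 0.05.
One-sample t-test:
H₀: μ = 57
H₁: μ ≠ 57
df = n - 1 = 49
t = (x̄ - μ₀) / (s/√n) = (63.27 - 57) / (15.16/√50) = 2.925
p-value = 0.0052

Since p-value < α = 0.05, we reject H₀.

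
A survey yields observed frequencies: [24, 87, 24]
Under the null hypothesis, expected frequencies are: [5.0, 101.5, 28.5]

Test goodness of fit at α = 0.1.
Chi-square goodness of fit test:
H₀: observed counts match expected distribution
H₁: observed counts differ from expected distribution
df = k - 1 = 2
χ² = Σ(O - E)²/E
   = (24 - 5.0)²/5.0 + (87 - 101.5)²/101.5 + (24 - 28.5)²/28.5
   = 72.200 + 2.071 + 0.711
   = 74.98
p-value < 0.0001

Since p-value < α = 0.1, we reject H₀.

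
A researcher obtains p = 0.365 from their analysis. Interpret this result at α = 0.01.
Since p = 0.365 > α = 0.01, fail to reject H₀.
There is insufficient evidence to reject the null hypothesis; the result is not statistically significant at the 0.01 level.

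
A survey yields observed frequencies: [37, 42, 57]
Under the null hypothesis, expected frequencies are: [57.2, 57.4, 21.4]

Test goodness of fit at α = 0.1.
Chi-square goodness of fit test:
H₀: observed counts match expected distribution
H₁: observed counts differ from expected distribution
df = k - 1 = 2
χ² = Σ(O - E)²/E
   = (37 - 57.2)²/57.2 + (42 - 57.4)²/57.4 + (57 - 21.4)²/21.4
   = 7.134 + 4.132 + 59.222
   = 70.49
p-value < 0.0001

Since p-value < α = 0.1, we reject H₀.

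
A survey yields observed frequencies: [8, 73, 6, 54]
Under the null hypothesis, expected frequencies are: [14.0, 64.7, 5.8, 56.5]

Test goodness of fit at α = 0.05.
Chi-square goodness of fit test:
H₀: observed counts match expected distribution
H₁: observed counts differ from expected distribution
df = k - 1 = 3
χ² = Σ(O - E)²/E
   = (8 - 14.0)²/14.0 + (73 - 64.7)²/64.7 + (6 - 5.8)²/5.8 + (54 - 56.5)²/56.5
   = 2.571 + 1.065 + 0.007 + 0.111
   = 3.75
p-value = 0.2893

Since p-value > α = 0.05, we fail to reject H₀.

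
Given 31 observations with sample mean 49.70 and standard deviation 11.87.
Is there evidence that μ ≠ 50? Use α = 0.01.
One-sample t-test:
H₀: μ = 50
H₁: μ ≠ 50
df = n - 1 = 30
t = (x̄ - μ₀) / (s/√n) = (49.70 - 50) / (11.87/√31) = -0.141
p-value = 0.8890

Since p-value > α = 0.01, we fail to reject H₀.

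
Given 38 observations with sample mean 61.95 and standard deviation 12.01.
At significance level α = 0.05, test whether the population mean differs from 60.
One-sample t-test:
H₀: μ = 60
H₁: μ ≠ 60
df = n - 1 = 37
t = (x̄ - μ₀) / (s/√n) = (61.95 - 60) / (12.01/√38) = 1.001
p-value = 0.3234

Since p-value > α = 0.05, we fail to reject H₀.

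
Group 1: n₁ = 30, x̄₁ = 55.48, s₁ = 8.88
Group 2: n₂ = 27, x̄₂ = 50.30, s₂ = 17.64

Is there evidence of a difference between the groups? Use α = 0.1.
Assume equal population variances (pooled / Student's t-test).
Student's two-sample t-test (equal variances):
H₀: μ₁ = μ₂
H₁: μ₁ ≠ μ₂
df = n₁ + n₂ - 2 = 55
Pooled variance s_p² = [(n₁-1)s₁² + (n₂-1)s₂²] / (n₁ + n₂ - 2) = [(29)(8.88²) + (26)(17.64²)] / 55 = 188.6761
SE = √(s_p²(1/n₁ + 1/n₂)) = √(188.6761 × (1/30 + 1/27)) = 3.6438
t = (x̄₁ - x̄₂) / SE = (55.48 - 50.30) / 3.6438 = 5.18 / 3.6438 = 1.422
p-value = 0.1608

Since p-value > α = 0.1, we fail to reject H₀.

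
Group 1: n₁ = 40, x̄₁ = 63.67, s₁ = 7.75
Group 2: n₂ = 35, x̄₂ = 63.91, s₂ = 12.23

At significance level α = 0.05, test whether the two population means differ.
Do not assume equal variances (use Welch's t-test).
Welch's two-sample t-test:
H₀: μ₁ = μ₂
H₁: μ₁ ≠ μ₂
s₁²/n₁ = 7.75²/40 = 1.5016,  s₂²/n₂ = 12.23²/35 = 4.2735
SE = √(s₁²/n₁ + s₂²/n₂) = √(1.5016 + 4.2735) = 2.4031
df (Welch-Satterthwaite) = (s₁²/n₁ + s₂²/n₂)² / [(s₁²/n₁)²/(n₁-1) + (s₂²/n₂)²/(n₂-1)] ≈ 56.06
t = (x̄₁ - x̄₂) / SE = (63.67 - 63.91) / 2.4031 = -0.24 / 2.4031 = -0.100
p-value = 0.9208

Since p-value > α = 0.05, we fail to reject H₀.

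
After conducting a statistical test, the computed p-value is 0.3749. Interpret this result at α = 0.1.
Since p = 0.3749 > α = 0.1, fail to reject H₀.
There is insufficient evidence to reject the null hypothesis; the result is not statistically significant at the 0.1 level.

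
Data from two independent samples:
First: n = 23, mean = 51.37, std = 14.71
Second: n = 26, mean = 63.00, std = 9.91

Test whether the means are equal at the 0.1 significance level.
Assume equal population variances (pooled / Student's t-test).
Student's two-sample t-test (equal variances):
H₀: μ₁ = μ₂
H₁: μ₁ ≠ μ₂
df = n₁ + n₂ - 2 = 47
Pooled variance s_p² = [(n₁-1)s₁² + (n₂-1)s₂²] / (n₁ + n₂ - 2) = [(22)(14.71²) + (25)(9.91²)] / 47 = 153.5245
SE = √(s_p²(1/n₁ + 1/n₂)) = √(153.5245 × (1/23 + 1/26)) = 3.5468
t = (x̄₁ - x̄₂) / SE = (51.37 - 63.00) / 3.5468 = -11.63 / 3.5468 = -3.279
p-value = 0.0020

Since p-value < α = 0.1, we reject H₀.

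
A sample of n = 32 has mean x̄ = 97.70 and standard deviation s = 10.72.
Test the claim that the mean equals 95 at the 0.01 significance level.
One-sample t-test:
H₀: μ = 95
H₁: μ ≠ 95
df = n - 1 = 31
t = (x̄ - μ₀) / (s/√n) = (97.70 - 95) / (10.72/√32) = 1.425
p-value = 0.1642

Since p-value > α = 0.01, we fail to reject H₀.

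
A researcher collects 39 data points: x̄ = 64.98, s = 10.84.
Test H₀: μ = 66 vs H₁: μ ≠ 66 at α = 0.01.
One-sample t-test:
H₀: μ = 66
H₁: μ ≠ 66
df = n - 1 = 38
t = (x̄ - μ₀) / (s/√n) = (64.98 - 66) / (10.84/√39) = -0.588
p-value = 0.5603

Since p-value > α = 0.01, we fail to reject H₀.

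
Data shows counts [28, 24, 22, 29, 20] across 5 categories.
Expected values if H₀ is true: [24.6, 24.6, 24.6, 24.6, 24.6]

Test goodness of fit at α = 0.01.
Chi-square goodness of fit test:
H₀: observed counts match expected distribution
H₁: observed counts differ from expected distribution
df = k - 1 = 4
χ² = Σ(O - E)²/E
   = (28 - 24.6)²/24.6 + (24 - 24.6)²/24.6 + (22 - 24.6)²/24.6 + (29 - 24.6)²/24.6 + (20 - 24.6)²/24.6
   = 0.470 + 0.015 + 0.275 + 0.787 + 0.860
   = 2.41
p-value = 0.6615

Since p-value > α = 0.01, we fail to reject H₀.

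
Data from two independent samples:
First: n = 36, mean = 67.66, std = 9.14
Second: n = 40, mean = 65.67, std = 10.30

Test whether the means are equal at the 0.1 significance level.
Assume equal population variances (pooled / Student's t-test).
Student's two-sample t-test (equal variances):
H₀: μ₁ = μ₂
H₁: μ₁ ≠ μ₂
df = n₁ + n₂ - 2 = 74
Pooled variance s_p² = [(n₁-1)s₁² + (n₂-1)s₂²] / (n₁ + n₂ - 2) = [(35)(9.14²) + (39)(10.30²)] / 74 = 95.4243
SE = √(s_p²(1/n₁ + 1/n₂)) = √(95.4243 × (1/36 + 1/40)) = 2.2442
t = (x̄₁ - x̄₂) / SE = (67.66 - 65.67) / 2.2442 = 1.99 / 2.2442 = 0.887
p-value = 0.3781

Since p-value > α = 0.1, we fail to reject H₀.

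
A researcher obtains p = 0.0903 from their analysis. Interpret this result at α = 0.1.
Since p = 0.0903 < α = 0.1, reject H₀.
There is sufficient evidence to reject the null hypothesis; the result is statistically significant at the 0.1 level.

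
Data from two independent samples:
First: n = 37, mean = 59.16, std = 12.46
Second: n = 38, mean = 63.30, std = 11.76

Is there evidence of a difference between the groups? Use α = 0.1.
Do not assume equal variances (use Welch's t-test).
Welch's two-sample t-test:
H₀: μ₁ = μ₂
H₁: μ₁ ≠ μ₂
s₁²/n₁ = 12.46²/37 = 4.1960,  s₂²/n₂ = 11.76²/38 = 3.6394
SE = √(s₁²/n₁ + s₂²/n₂) = √(4.1960 + 3.6394) = 2.7992
df (Welch-Satterthwaite) = (s₁²/n₁ + s₂²/n₂)² / [(s₁²/n₁)²/(n₁-1) + (s₂²/n₂)²/(n₂-1)] ≈ 72.48
t = (x̄₁ - x̄₂) / SE = (59.16 - 63.30) / 2.7992 = -4.14 / 2.7992 = -1.479
p-value = 0.1435

Since p-value > α = 0.1, we fail to reject H₀.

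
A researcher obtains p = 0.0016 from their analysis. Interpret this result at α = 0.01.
Since p = 0.0016 < α = 0.01, reject H₀.
There is sufficient evidence to reject the null hypothesis; the result is statistically significant at the 0.01 level.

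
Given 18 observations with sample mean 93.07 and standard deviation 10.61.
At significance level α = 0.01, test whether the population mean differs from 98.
One-sample t-test:
H₀: μ = 98
H₁: μ ≠ 98
df = n - 1 = 17
t = (x̄ - μ₀) / (s/√n) = (93.07 - 98) / (10.61/√18) = -1.971
p-value = 0.0652

Since p-value > α = 0.01, we fail to reject H₀.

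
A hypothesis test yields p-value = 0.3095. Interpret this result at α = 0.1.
Since p = 0.3095 > α = 0.1, fail to reject H₀.
There is insufficient evidence to reject the null hypothesis; the result is not statistically significant at the 0.1 level.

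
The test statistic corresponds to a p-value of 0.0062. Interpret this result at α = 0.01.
Since p = 0.0062 < α = 0.01, reject H₀.
There is sufficient evidence to reject the null hypothesis; the result is statistically significant at the 0.01 level.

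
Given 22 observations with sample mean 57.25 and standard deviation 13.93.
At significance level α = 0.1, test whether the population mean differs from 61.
One-sample t-test:
H₀: μ = 61
H₁: μ ≠ 61
df = n - 1 = 21
t = (x̄ - μ₀) / (s/√n) = (57.25 - 61) / (13.93/√22) = -1.263
p-value = 0.2205

Since p-value > α = 0.1, we fail to reject H₀.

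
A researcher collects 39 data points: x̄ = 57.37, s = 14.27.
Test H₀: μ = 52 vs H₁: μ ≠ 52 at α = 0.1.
One-sample t-test:
H₀: μ = 52
H₁: μ ≠ 52
df = n - 1 = 38
t = (x̄ - μ₀) / (s/√n) = (57.37 - 52) / (14.27/√39) = 2.350
p-value = 0.0241

Since p-value < α = 0.1, we reject H₀.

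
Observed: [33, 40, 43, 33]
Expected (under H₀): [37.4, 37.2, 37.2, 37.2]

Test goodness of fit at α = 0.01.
Chi-square goodness of fit test:
H₀: observed counts match expected distribution
H₁: observed counts differ from expected distribution
df = k - 1 = 3
χ² = Σ(O - E)²/E
   = (33 - 37.4)²/37.4 + (40 - 37.2)²/37.2 + (43 - 37.2)²/37.2 + (33 - 37.2)²/37.2
   = 0.518 + 0.211 + 0.904 + 0.474
   = 2.11
p-value = 0.5505

Since p-value > α = 0.01, we fail to reject H₀.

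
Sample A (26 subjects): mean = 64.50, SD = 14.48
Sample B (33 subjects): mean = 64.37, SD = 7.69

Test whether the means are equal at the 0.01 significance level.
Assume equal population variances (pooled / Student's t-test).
Student's two-sample t-test (equal variances):
H₀: μ₁ = μ₂
H₁: μ₁ ≠ μ₂
df = n₁ + n₂ - 2 = 57
Pooled variance s_p² = [(n₁-1)s₁² + (n₂-1)s₂²] / (n₁ + n₂ - 2) = [(25)(14.48²) + (32)(7.69²)] / 57 = 125.1599
SE = √(s_p²(1/n₁ + 1/n₂)) = √(125.1599 × (1/26 + 1/33)) = 2.9337
t = (x̄₁ - x̄₂) / SE = (64.50 - 64.37) / 2.9337 = 0.13 / 2.9337 = 0.044
p-value = 0.9648

Since p-value > α = 0.01, we fail to reject H₀.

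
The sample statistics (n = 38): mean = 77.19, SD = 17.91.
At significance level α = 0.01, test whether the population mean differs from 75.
One-sample t-test:
H₀: μ = 75
H₁: μ ≠ 75
df = n - 1 = 37
t = (x̄ - μ₀) / (s/√n) = (77.19 - 75) / (17.91/√38) = 0.754
p-value = 0.4558

Since p-value > α = 0.01, we fail to reject H₀.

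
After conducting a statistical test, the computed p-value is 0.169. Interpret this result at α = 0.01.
Since p = 0.169 > α = 0.01, fail to reject H₀.
There is insufficient evidence to reject the null hypothesis; the result is not statistically significant at the 0.01 level.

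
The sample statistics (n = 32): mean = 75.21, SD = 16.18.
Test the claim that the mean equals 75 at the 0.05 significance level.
One-sample t-test:
H₀: μ = 75
H₁: μ ≠ 75
df = n - 1 = 31
t = (x̄ - μ₀) / (s/√n) = (75.21 - 75) / (16.18/√32) = 0.073
p-value = 0.9419

Since p-value > α = 0.05, we fail to reject H₀.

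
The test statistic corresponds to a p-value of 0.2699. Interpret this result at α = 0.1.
Since p = 0.2699 > α = 0.1, fail to reject H₀.
There is insufficient evidence to reject the null hypothesis; the result is not statistically significant at the 0.1 level.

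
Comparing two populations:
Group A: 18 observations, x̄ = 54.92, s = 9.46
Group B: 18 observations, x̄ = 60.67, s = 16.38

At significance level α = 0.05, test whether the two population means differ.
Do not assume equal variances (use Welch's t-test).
Welch's two-sample t-test:
H₀: μ₁ = μ₂
H₁: μ₁ ≠ μ₂
s₁²/n₁ = 9.46²/18 = 4.9718,  s₂²/n₂ = 16.38²/18 = 14.9058
SE = √(s₁²/n₁ + s₂²/n₂) = √(4.9718 + 14.9058) = 4.4584
df (Welch-Satterthwaite) = (s₁²/n₁ + s₂²/n₂)² / [(s₁²/n₁)²/(n₁-1) + (s₂²/n₂)²/(n₂-1)] ≈ 27.21
t = (x̄₁ - x̄₂) / SE = (54.92 - 60.67) / 4.4584 = -5.75 / 4.4584 = -1.290
p-value = 0.2080

Since p-value > α = 0.05, we fail to reject H₀.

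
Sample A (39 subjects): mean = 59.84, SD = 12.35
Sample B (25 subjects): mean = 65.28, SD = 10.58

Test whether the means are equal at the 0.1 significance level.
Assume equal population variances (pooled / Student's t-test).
Student's two-sample t-test (equal variances):
H₀: μ₁ = μ₂
H₁: μ₁ ≠ μ₂
df = n₁ + n₂ - 2 = 62
Pooled variance s_p² = [(n₁-1)s₁² + (n₂-1)s₂²] / (n₁ + n₂ - 2) = [(38)(12.35²) + (24)(10.58²)] / 62 = 136.8118
SE = √(s_p²(1/n₁ + 1/n₂)) = √(136.8118 × (1/39 + 1/25)) = 2.9967
t = (x̄₁ - x̄₂) / SE = (59.84 - 65.28) / 2.9967 = -5.44 / 2.9967 = -1.815
p-value = 0.0743

Since p-value < α = 0.1, we reject H₀.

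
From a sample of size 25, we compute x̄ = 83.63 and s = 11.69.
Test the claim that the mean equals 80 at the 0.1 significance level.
One-sample t-test:
H₀: μ = 80
H₁: μ ≠ 80
df = n - 1 = 24
t = (x̄ - μ₀) / (s/√n) = (83.63 - 80) / (11.69/√25) = 1.553
p-value = 0.1336

Since p-value > α = 0.1, we fail to reject H₀.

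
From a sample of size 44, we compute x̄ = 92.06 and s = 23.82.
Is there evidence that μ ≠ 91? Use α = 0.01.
One-sample t-test:
H₀: μ = 91
H₁: μ ≠ 91
df = n - 1 = 43
t = (x̄ - μ₀) / (s/√n) = (92.06 - 91) / (23.82/√44) = 0.295
p-value = 0.7693

Since p-value > α = 0.01, we fail to reject H₀.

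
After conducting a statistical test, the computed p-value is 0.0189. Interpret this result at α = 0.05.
Since p = 0.0189 < α = 0.05, reject H₀.
There is sufficient evidence to reject the null hypothesis; the result is statistically significant at the 0.05 level.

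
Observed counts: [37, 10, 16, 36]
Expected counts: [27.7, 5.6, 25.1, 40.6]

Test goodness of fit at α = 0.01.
Chi-square goodness of fit test:
H₀: observed counts match expected distribution
H₁: observed counts differ from expected distribution
df = k - 1 = 3
χ² = Σ(O - E)²/E
   = (37 - 27.7)²/27.7 + (10 - 5.6)²/5.6 + (16 - 25.1)²/25.1 + (36 - 40.6)²/40.6
   = 3.122 + 3.457 + 3.299 + 0.521
   = 10.40
p-value = 0.0155

Since p-value > α = 0.01, we fail to reject H₀.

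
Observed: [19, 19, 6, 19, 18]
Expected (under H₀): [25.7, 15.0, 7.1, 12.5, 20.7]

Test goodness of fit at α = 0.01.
Chi-square goodness of fit test:
H₀: observed counts match expected distribution
H₁: observed counts differ from expected distribution
df = k - 1 = 4
χ² = Σ(O - E)²/E
   = (19 - 25.7)²/25.7 + (19 - 15.0)²/15.0 + (6 - 7.1)²/7.1 + (19 - 12.5)²/12.5 + (18 - 20.7)²/20.7
   = 1.747 + 1.067 + 0.170 + 3.380 + 0.352
   = 6.72
p-value = 0.1517

Since p-value > α = 0.01, we fail to reject H₀.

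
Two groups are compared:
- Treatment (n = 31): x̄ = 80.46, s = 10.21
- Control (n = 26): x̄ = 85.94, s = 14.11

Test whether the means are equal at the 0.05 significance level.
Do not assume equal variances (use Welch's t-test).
Welch's two-sample t-test:
H₀: μ₁ = μ₂
H₁: μ₁ ≠ μ₂
s₁²/n₁ = 10.21²/31 = 3.3627,  s₂²/n₂ = 14.11²/26 = 7.6574
SE = √(s₁²/n₁ + s₂²/n₂) = √(3.3627 + 7.6574) = 3.3197
df (Welch-Satterthwaite) = (s₁²/n₁ + s₂²/n₂)² / [(s₁²/n₁)²/(n₁-1) + (s₂²/n₂)²/(n₂-1)] ≈ 44.61
t = (x̄₁ - x̄₂) / SE = (80.46 - 85.94) / 3.3197 = -5.48 / 3.3197 = -1.651
p-value = 0.1058

Since p-value > α = 0.05, we fail to reject H₀.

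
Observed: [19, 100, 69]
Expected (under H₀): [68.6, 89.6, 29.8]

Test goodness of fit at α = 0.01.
Chi-square goodness of fit test:
H₀: observed counts match expected distribution
H₁: observed counts differ from expected distribution
df = k - 1 = 2
χ² = Σ(O - E)²/E
   = (19 - 68.6)²/68.6 + (100 - 89.6)²/89.6 + (69 - 29.8)²/29.8
   = 35.862 + 1.207 + 51.565
   = 88.63
p-value < 0.0001

Since p-value < α = 0.01, we reject H₀.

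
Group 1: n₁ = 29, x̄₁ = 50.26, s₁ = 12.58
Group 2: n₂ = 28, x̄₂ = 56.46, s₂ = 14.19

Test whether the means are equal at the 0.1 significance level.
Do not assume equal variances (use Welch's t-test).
Welch's two-sample t-test:
H₀: μ₁ = μ₂
H₁: μ₁ ≠ μ₂
s₁²/n₁ = 12.58²/29 = 5.4571,  s₂²/n₂ = 14.19²/28 = 7.1913
SE = √(s₁²/n₁ + s₂²/n₂) = √(5.4571 + 7.1913) = 3.5565
df (Welch-Satterthwaite) = (s₁²/n₁ + s₂²/n₂)² / [(s₁²/n₁)²/(n₁-1) + (s₂²/n₂)²/(n₂-1)] ≈ 53.70
t = (x̄₁ - x̄₂) / SE = (50.26 - 56.46) / 3.5565 = -6.20 / 3.5565 = -1.743
p-value = 0.0870

Since p-value < α = 0.1, we reject H₀.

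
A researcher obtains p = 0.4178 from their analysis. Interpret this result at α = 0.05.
Since p = 0.4178 > α = 0.05, fail to reject H₀.
There is insufficient evidence to reject the null hypothesis; the result is not statistically significant at the 0.05 level.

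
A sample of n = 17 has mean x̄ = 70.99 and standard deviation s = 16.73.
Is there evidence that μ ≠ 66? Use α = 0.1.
One-sample t-test:
H₀: μ = 66
H₁: μ ≠ 66
df = n - 1 = 16
t = (x̄ - μ₀) / (s/√n) = (70.99 - 66) / (16.73/√17) = 1.230
p-value = 0.2366

Since p-value > α = 0.1, we fail to reject H₀.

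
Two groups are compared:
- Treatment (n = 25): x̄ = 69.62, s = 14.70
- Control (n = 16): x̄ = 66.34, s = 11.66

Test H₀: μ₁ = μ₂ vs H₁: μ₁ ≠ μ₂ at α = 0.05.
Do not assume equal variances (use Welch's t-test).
Welch's two-sample t-test:
H₀: μ₁ = μ₂
H₁: μ₁ ≠ μ₂
s₁²/n₁ = 14.70²/25 = 8.6436,  s₂²/n₂ = 11.66²/16 = 8.4972
SE = √(s₁²/n₁ + s₂²/n₂) = √(8.6436 + 8.4972) = 4.1401
df (Welch-Satterthwaite) = (s₁²/n₁ + s₂²/n₂)² / [(s₁²/n₁)²/(n₁-1) + (s₂²/n₂)²/(n₂-1)] ≈ 37.07
t = (x̄₁ - x̄₂) / SE = (69.62 - 66.34) / 4.1401 = 3.28 / 4.1401 = 0.792
p-value = 0.4333

Since p-value > α = 0.05, we fail to reject H₀.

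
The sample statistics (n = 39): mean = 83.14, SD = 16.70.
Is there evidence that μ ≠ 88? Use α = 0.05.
One-sample t-test:
H₀: μ = 88
H₁: μ ≠ 88
df = n - 1 = 38
t = (x̄ - μ₀) / (s/√n) = (83.14 - 88) / (16.70/√39) = -1.817
p-value = 0.0770

Since p-value > α = 0.05, we fail to reject H₀.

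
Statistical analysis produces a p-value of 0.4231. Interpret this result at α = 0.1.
Since p = 0.4231 > α = 0.1, fail to reject H₀.
There is insufficient evidence to reject the null hypothesis; the result is not statistically significant at the 0.1 level.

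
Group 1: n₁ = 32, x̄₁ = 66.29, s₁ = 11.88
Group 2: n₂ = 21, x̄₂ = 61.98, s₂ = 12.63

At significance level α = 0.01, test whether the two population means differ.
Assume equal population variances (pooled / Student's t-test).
Student's two-sample t-test (equal variances):
H₀: μ₁ = μ₂
H₁: μ₁ ≠ μ₂
df = n₁ + n₂ - 2 = 51
Pooled variance s_p² = [(n₁-1)s₁² + (n₂-1)s₂²] / (n₁ + n₂ - 2) = [(31)(11.88²) + (20)(12.63²)] / 51 = 148.3432
SE = √(s_p²(1/n₁ + 1/n₂)) = √(148.3432 × (1/32 + 1/21)) = 3.4205
t = (x̄₁ - x̄₂) / SE = (66.29 - 61.98) / 3.4205 = 4.31 / 3.4205 = 1.260
p-value = 0.2134

Since p-value > α = 0.01, we fail to reject H₀.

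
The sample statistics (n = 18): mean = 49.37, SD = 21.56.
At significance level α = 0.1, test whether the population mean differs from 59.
One-sample t-test:
H₀: μ = 59
H₁: μ ≠ 59
df = n - 1 = 17
t = (x̄ - μ₀) / (s/√n) = (49.37 - 59) / (21.56/√18) = -1.895
p-value = 0.0752

Since p-value < α = 0.1, we reject H₀.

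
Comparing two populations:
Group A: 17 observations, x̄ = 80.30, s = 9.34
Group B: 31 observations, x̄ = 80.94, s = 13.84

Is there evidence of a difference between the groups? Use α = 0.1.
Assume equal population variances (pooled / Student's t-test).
Student's two-sample t-test (equal variances):
H₀: μ₁ = μ₂
H₁: μ₁ ≠ μ₂
df = n₁ + n₂ - 2 = 46
Pooled variance s_p² = [(n₁-1)s₁² + (n₂-1)s₂²] / (n₁ + n₂ - 2) = [(16)(9.34²) + (30)(13.84²)] / 46 = 155.2639
SE = √(s_p²(1/n₁ + 1/n₂)) = √(155.2639 × (1/17 + 1/31)) = 3.7605
t = (x̄₁ - x̄₂) / SE = (80.30 - 80.94) / 3.7605 = -0.64 / 3.7605 = -0.170
p-value = 0.8656

Since p-value > α = 0.1, we fail to reject H₀.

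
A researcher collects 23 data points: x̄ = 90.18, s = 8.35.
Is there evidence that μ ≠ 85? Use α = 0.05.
One-sample t-test:
H₀: μ = 85
H₁: μ ≠ 85
df = n - 1 = 22
t = (x̄ - μ₀) / (s/√n) = (90.18 - 85) / (8.35/√23) = 2.975
p-value = 0.0070

Since p-value < α = 0.05, we reject H₀.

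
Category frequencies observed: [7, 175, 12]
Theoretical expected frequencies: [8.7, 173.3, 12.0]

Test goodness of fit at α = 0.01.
Chi-square goodness of fit test:
H₀: observed counts match expected distribution
H₁: observed counts differ from expected distribution
df = k - 1 = 2
χ² = Σ(O - E)²/E
   = (7 - 8.7)²/8.7 + (175 - 173.3)²/173.3 + (12 - 12.0)²/12.0
   = 0.332 + 0.017 + 0.000
   = 0.35
p-value = 0.8399

Since p-value > α = 0.01, we fail to reject H₀.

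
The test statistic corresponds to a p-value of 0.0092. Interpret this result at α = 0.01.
Since p = 0.0092 < α = 0.01, reject H₀.
There is sufficient evidence to reject the null hypothesis; the result is statistically significant at the 0.01 level.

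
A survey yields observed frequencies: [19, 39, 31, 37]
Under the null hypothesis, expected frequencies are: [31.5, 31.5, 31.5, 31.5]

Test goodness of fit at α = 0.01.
Chi-square goodness of fit test:
H₀: observed counts match expected distribution
H₁: observed counts differ from expected distribution
df = k - 1 = 3
χ² = Σ(O - E)²/E
   = (19 - 31.5)²/31.5 + (39 - 31.5)²/31.5 + (31 - 31.5)²/31.5 + (37 - 31.5)²/31.5
   = 4.960 + 1.786 + 0.008 + 0.960
   = 7.71
p-value = 0.0523

Since p-value > α = 0.01, we fail to reject H₀.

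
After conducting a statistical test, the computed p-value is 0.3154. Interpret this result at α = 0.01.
Since p = 0.3154 > α = 0.01, fail to reject H₀.
There is insufficient evidence to reject the null hypothesis; the result is not statistically significant at the 0.01 level.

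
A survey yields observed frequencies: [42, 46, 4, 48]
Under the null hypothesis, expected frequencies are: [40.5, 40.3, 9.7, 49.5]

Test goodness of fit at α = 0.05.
Chi-square goodness of fit test:
H₀: observed counts match expected distribution
H₁: observed counts differ from expected distribution
df = k - 1 = 3
χ² = Σ(O - E)²/E
   = (42 - 40.5)²/40.5 + (46 - 40.3)²/40.3 + (4 - 9.7)²/9.7 + (48 - 49.5)²/49.5
   = 0.056 + 0.806 + 3.349 + 0.045
   = 4.26
p-value = 0.2350

Since p-value > α = 0.05, we fail to reject H₀.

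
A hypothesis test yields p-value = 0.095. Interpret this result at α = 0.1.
Since p = 0.095 < α = 0.1, reject H₀.
There is sufficient evidence to reject the null hypothesis; the result is statistically significant at the 0.1 level.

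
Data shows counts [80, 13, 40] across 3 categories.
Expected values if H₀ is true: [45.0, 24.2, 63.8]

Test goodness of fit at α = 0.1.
Chi-square goodness of fit test:
H₀: observed counts match expected distribution
H₁: observed counts differ from expected distribution
df = k - 1 = 2
χ² = Σ(O - E)²/E
   = (80 - 45.0)²/45.0 + (13 - 24.2)²/24.2 + (40 - 63.8)²/63.8
   = 27.222 + 5.183 + 8.878
   = 41.28
p-value < 0.0001

Since p-value < α = 0.1, we reject H₀.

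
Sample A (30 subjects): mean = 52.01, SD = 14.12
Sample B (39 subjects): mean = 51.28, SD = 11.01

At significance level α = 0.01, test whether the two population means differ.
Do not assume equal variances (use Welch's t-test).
Welch's two-sample t-test:
H₀: μ₁ = μ₂
H₁: μ₁ ≠ μ₂
s₁²/n₁ = 14.12²/30 = 6.6458,  s₂²/n₂ = 11.01²/39 = 3.1082
SE = √(s₁²/n₁ + s₂²/n₂) = √(6.6458 + 3.1082) = 3.1231
df (Welch-Satterthwaite) = (s₁²/n₁ + s₂²/n₂)² / [(s₁²/n₁)²/(n₁-1) + (s₂²/n₂)²/(n₂-1)] ≈ 53.53
t = (x̄₁ - x̄₂) / SE = (52.01 - 51.28) / 3.1231 = 0.73 / 3.1231 = 0.234
p-value = 0.8161

Since p-value > α = 0.01, we fail to reject H₀.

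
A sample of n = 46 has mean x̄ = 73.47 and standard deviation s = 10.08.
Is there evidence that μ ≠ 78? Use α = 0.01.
One-sample t-test:
H₀: μ = 78
H₁: μ ≠ 78
df = n - 1 = 45
t = (x̄ - μ₀) / (s/√n) = (73.47 - 78) / (10.08/√46) = -3.048
p-value = 0.0038

Since p-value < α = 0.01, we reject H₀.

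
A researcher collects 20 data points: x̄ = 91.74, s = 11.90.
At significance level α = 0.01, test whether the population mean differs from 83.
One-sample t-test:
H₀: μ = 83
H₁: μ ≠ 83
df = n - 1 = 19
t = (x̄ - μ₀) / (s/√n) = (91.74 - 83) / (11.90/√20) = 3.285
p-value = 0.0039

Since p-value < α = 0.01, we reject H₀.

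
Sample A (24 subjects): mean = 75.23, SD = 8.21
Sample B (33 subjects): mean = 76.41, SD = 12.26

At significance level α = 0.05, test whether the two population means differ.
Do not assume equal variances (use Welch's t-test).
Welch's two-sample t-test:
H₀: μ₁ = μ₂
H₁: μ₁ ≠ μ₂
s₁²/n₁ = 8.21²/24 = 2.8085,  s₂²/n₂ = 12.26²/33 = 4.5548
SE = √(s₁²/n₁ + s₂²/n₂) = √(2.8085 + 4.5548) = 2.7135
df (Welch-Satterthwaite) = (s₁²/n₁ + s₂²/n₂)² / [(s₁²/n₁)²/(n₁-1) + (s₂²/n₂)²/(n₂-1)] ≈ 54.70
t = (x̄₁ - x̄₂) / SE = (75.23 - 76.41) / 2.7135 = -1.18 / 2.7135 = -0.435
p-value = 0.6654

Since p-value > α = 0.05, we fail to reject H₀.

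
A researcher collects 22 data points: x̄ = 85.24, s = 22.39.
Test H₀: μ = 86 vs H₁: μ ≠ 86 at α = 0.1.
One-sample t-test:
H₀: μ = 86
H₁: μ ≠ 86
df = n - 1 = 21
t = (x̄ - μ₀) / (s/√n) = (85.24 - 86) / (22.39/√22) = -0.159
p-value = 0.8750

Since p-value > α = 0.1, we fail to reject H₀.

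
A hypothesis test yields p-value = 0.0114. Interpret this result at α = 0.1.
Since p = 0.0114 < α = 0.1, reject H₀.
There is sufficient evidence to reject the null hypothesis; the result is statistically significant at the 0.1 level.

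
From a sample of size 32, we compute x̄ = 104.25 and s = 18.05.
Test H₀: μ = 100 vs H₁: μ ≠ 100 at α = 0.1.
One-sample t-test:
H₀: μ = 100
H₁: μ ≠ 100
df = n - 1 = 31
t = (x̄ - μ₀) / (s/√n) = (104.25 - 100) / (18.05/√32) = 1.332
p-value = 0.1926

Since p-value > α = 0.1, we fail to reject H₀.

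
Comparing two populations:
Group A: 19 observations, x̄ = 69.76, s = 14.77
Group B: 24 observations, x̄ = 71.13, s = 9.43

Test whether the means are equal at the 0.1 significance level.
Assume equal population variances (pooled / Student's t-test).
Student's two-sample t-test (equal variances):
H₀: μ₁ = μ₂
H₁: μ₁ ≠ μ₂
df = n₁ + n₂ - 2 = 41
Pooled variance s_p² = [(n₁-1)s₁² + (n₂-1)s₂²] / (n₁ + n₂ - 2) = [(18)(14.77²) + (23)(9.43²)] / 41 = 145.6591
SE = √(s_p²(1/n₁ + 1/n₂)) = √(145.6591 × (1/19 + 1/24)) = 3.7061
t = (x̄₁ - x̄₂) / SE = (69.76 - 71.13) / 3.7061 = -1.37 / 3.7061 = -0.370
p-value = 0.7135

Since p-value > α = 0.1, we fail to reject H₀.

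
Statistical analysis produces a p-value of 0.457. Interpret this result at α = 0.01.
Since p = 0.457 > α = 0.01, fail to reject H₀.
There is insufficient evidence to reject the null hypothesis; the result is not statistically significant at the 0.01 level.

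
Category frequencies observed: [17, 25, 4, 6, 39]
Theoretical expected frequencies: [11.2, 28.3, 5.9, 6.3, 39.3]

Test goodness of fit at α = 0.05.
Chi-square goodness of fit test:
H₀: observed counts match expected distribution
H₁: observed counts differ from expected distribution
df = k - 1 = 4
χ² = Σ(O - E)²/E
   = (17 - 11.2)²/11.2 + (25 - 28.3)²/28.3 + (4 - 5.9)²/5.9 + (6 - 6.3)²/6.3 + (39 - 39.3)²/39.3
   = 3.004 + 0.385 + 0.612 + 0.014 + 0.002
   = 4.02
p-value = 0.4037

Since p-value > α = 0.05, we fail to reject H₀.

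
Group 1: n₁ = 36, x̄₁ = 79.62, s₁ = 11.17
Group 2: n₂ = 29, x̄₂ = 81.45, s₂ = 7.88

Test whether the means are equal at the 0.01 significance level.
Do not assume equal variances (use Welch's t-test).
Welch's two-sample t-test:
H₀: μ₁ = μ₂
H₁: μ₁ ≠ μ₂
s₁²/n₁ = 11.17²/36 = 3.4658,  s₂²/n₂ = 7.88²/29 = 2.1412
SE = √(s₁²/n₁ + s₂²/n₂) = √(3.4658 + 2.1412) = 2.3679
df (Welch-Satterthwaite) = (s₁²/n₁ + s₂²/n₂)² / [(s₁²/n₁)²/(n₁-1) + (s₂²/n₂)²/(n₂-1)] ≈ 62.02
t = (x̄₁ - x̄₂) / SE = (79.62 - 81.45) / 2.3679 = -1.83 / 2.3679 = -0.773
p-value = 0.4426

Since p-value > α = 0.01, we fail to reject H₀.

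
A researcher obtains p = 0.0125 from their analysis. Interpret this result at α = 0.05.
Since p = 0.0125 < α = 0.05, reject H₀.
There is sufficient evidence to reject the null hypothesis; the result is statistically significant at the 0.05 level.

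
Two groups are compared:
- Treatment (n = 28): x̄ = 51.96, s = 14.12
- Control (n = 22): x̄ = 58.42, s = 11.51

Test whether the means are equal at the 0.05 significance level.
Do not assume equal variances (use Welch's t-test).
Welch's two-sample t-test:
H₀: μ₁ = μ₂
H₁: μ₁ ≠ μ₂
s₁²/n₁ = 14.12²/28 = 7.1205,  s₂²/n₂ = 11.51²/22 = 6.0218
SE = √(s₁²/n₁ + s₂²/n₂) = √(7.1205 + 6.0218) = 3.6252
df (Welch-Satterthwaite) = (s₁²/n₁ + s₂²/n₂)² / [(s₁²/n₁)²/(n₁-1) + (s₂²/n₂)²/(n₂-1)] ≈ 47.92
t = (x̄₁ - x̄₂) / SE = (51.96 - 58.42) / 3.6252 = -6.46 / 3.6252 = -1.782
p-value = 0.0811

Since p-value > α = 0.05, we fail to reject H₀.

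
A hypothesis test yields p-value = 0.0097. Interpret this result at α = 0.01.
Since p = 0.0097 < α = 0.01, reject H₀.
There is sufficient evidence to reject the null hypothesis; the result is statistically significant at the 0.01 level.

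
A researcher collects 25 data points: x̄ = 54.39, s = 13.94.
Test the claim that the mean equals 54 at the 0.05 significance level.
One-sample t-test:
H₀: μ = 54
H₁: μ ≠ 54
df = n - 1 = 24
t = (x̄ - μ₀) / (s/√n) = (54.39 - 54) / (13.94/√25) = 0.140
p-value = 0.8899

Since p-value > α = 0.05, we fail to reject H₀.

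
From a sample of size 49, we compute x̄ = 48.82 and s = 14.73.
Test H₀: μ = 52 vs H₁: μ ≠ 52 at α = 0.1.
One-sample t-test:
H₀: μ = 52
H₁: μ ≠ 52
df = n - 1 = 48
t = (x̄ - μ₀) / (s/√n) = (48.82 - 52) / (14.73/√49) = -1.511
p-value = 0.1373

Since p-value > α = 0.1, we fail to reject H₀.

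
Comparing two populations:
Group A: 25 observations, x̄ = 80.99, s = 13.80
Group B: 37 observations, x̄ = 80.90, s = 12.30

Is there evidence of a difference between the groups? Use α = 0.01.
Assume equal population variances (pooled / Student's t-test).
Student's two-sample t-test (equal variances):
H₀: μ₁ = μ₂
H₁: μ₁ ≠ μ₂
df = n₁ + n₂ - 2 = 60
Pooled variance s_p² = [(n₁-1)s₁² + (n₂-1)s₂²] / (n₁ + n₂ - 2) = [(24)(13.80²) + (36)(12.30²)] / 60 = 166.9500
SE = √(s_p²(1/n₁ + 1/n₂)) = √(166.9500 × (1/25 + 1/37)) = 3.3452
t = (x̄₁ - x̄₂) / SE = (80.99 - 80.90) / 3.3452 = 0.09 / 3.3452 = 0.027
p-value = 0.9786

Since p-value > α = 0.01, we fail to reject H₀.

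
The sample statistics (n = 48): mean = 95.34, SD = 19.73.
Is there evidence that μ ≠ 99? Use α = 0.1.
One-sample t-test:
H₀: μ = 99
H₁: μ ≠ 99
df = n - 1 = 47
t = (x̄ - μ₀) / (s/√n) = (95.34 - 99) / (19.73/√48) = -1.285
p-value = 0.2050

Since p-value > α = 0.1, we fail to reject H₀.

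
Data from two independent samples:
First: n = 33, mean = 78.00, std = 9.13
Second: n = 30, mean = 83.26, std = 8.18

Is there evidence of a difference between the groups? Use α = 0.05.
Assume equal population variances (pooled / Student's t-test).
Student's two-sample t-test (equal variances):
H₀: μ₁ = μ₂
H₁: μ₁ ≠ μ₂
df = n₁ + n₂ - 2 = 61
Pooled variance s_p² = [(n₁-1)s₁² + (n₂-1)s₂²] / (n₁ + n₂ - 2) = [(32)(9.13²) + (29)(8.18²)] / 61 = 75.5390
SE = √(s_p²(1/n₁ + 1/n₂)) = √(75.5390 × (1/33 + 1/30)) = 2.1925
t = (x̄₁ - x̄₂) / SE = (78.00 - 83.26) / 2.1925 = -5.26 / 2.1925 = -2.399
p-value = 0.0195

Since p-value < α = 0.05, we reject H₀.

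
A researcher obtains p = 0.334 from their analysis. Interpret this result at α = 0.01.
Since p = 0.334 > α = 0.01, fail to reject H₀.
There is insufficient evidence to reject the null hypothesis; the result is not statistically significant at the 0.01 level.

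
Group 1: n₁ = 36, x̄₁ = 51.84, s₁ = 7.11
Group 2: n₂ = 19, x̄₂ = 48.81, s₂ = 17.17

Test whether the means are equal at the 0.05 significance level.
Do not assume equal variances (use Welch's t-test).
Welch's two-sample t-test:
H₀: μ₁ = μ₂
H₁: μ₁ ≠ μ₂
s₁²/n₁ = 7.11²/36 = 1.4042,  s₂²/n₂ = 17.17²/19 = 15.5163
SE = √(s₁²/n₁ + s₂²/n₂) = √(1.4042 + 15.5163) = 4.1135
df (Welch-Satterthwaite) = (s₁²/n₁ + s₂²/n₂)² / [(s₁²/n₁)²/(n₁-1) + (s₂²/n₂)²/(n₂-1)] ≈ 21.32
t = (x̄₁ - x̄₂) / SE = (51.84 - 48.81) / 4.1135 = 3.03 / 4.1135 = 0.737
p-value = 0.4694

Since p-value > α = 0.05, we fail to reject H₀.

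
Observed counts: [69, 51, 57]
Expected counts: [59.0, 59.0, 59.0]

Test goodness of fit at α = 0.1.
Chi-square goodness of fit test:
H₀: observed counts match expected distribution
H₁: observed counts differ from expected distribution
df = k - 1 = 2
χ² = Σ(O - E)²/E
   = (69 - 59.0)²/59.0 + (51 - 59.0)²/59.0 + (57 - 59.0)²/59.0
   = 1.695 + 1.085 + 0.068
   = 2.85
p-value = 0.2408

Since p-value > α = 0.1, we fail to reject H₀.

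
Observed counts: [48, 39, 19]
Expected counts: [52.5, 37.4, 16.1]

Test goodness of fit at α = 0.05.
Chi-square goodness of fit test:
H₀: observed counts match expected distribution
H₁: observed counts differ from expected distribution
df = k - 1 = 2
χ² = Σ(O - E)²/E
   = (48 - 52.5)²/52.5 + (39 - 37.4)²/37.4 + (19 - 16.1)²/16.1
   = 0.386 + 0.068 + 0.522
   = 0.98
p-value = 0.6137

Since p-value > α = 0.05, we fail to reject H₀.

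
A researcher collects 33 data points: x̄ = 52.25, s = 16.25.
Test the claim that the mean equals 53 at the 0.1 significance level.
One-sample t-test:
H₀: μ = 53
H₁: μ ≠ 53
df = n - 1 = 32
t = (x̄ - μ₀) / (s/√n) = (52.25 - 53) / (16.25/√33) = -0.265
p-value = 0.7926

Since p-value > α = 0.1, we fail to reject H₀.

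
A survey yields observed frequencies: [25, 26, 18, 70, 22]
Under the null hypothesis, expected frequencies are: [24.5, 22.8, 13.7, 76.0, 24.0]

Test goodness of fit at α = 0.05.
Chi-square goodness of fit test:
H₀: observed counts match expected distribution
H₁: observed counts differ from expected distribution
df = k - 1 = 4
χ² = Σ(O - E)²/E
   = (25 - 24.5)²/24.5 + (26 - 22.8)²/22.8 + (18 - 13.7)²/13.7 + (70 - 76.0)²/76.0 + (22 - 24.0)²/24.0
   = 0.010 + 0.449 + 1.350 + 0.474 + 0.167
   = 2.45
p-value = 0.6537

Since p-value > α = 0.05, we fail to reject H₀.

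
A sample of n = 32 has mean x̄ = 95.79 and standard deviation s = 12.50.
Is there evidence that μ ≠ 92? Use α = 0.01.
One-sample t-test:
H₀: μ = 92
H₁: μ ≠ 92
df = n - 1 = 31
t = (x̄ - μ₀) / (s/√n) = (95.79 - 92) / (12.50/√32) = 1.715
p-value = 0.0963

Since p-value > α = 0.01, we fail to reject H₀.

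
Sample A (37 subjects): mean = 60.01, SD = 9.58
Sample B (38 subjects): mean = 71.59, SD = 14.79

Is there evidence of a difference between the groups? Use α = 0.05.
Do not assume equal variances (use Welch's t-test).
Welch's two-sample t-test:
H₀: μ₁ = μ₂
H₁: μ₁ ≠ μ₂
s₁²/n₁ = 9.58²/37 = 2.4804,  s₂²/n₂ = 14.79²/38 = 5.7564
SE = √(s₁²/n₁ + s₂²/n₂) = √(2.4804 + 5.7564) = 2.8700
df (Welch-Satterthwaite) = (s₁²/n₁ + s₂²/n₂)² / [(s₁²/n₁)²/(n₁-1) + (s₂²/n₂)²/(n₂-1)] ≈ 63.62
t = (x̄₁ - x̄₂) / SE = (60.01 - 71.59) / 2.8700 = -11.58 / 2.8700 = -4.035
p-value = 0.0001

Since p-value < α = 0.05, we reject H₀.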